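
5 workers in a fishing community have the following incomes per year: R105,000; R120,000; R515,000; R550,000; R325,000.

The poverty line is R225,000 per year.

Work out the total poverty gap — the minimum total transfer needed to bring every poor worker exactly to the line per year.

R225,000

Below z: R105,000, R120,000 (q = 2 of N = 5).
Individual gaps: 225000−105000 = 120000; 225000−120000 = 105000.
Aggregate gap = R225,000.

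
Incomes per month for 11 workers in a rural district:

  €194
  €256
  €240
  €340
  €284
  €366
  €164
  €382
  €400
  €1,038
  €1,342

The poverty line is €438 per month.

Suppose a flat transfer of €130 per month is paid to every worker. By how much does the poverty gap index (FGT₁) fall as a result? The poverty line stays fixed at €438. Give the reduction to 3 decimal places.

0.190

Before: below the line — €164, €194, €240, €256, €284, €340, €366, €382, €400; poverty gap index (FGT₁) = 0.27314.
After the €130 transfer: below the line — €294, €324, €370, €386, €414; poverty gap index (FGT₁) = 0.08344.
Reduction = 0.27314 − 0.08344 = 0.190.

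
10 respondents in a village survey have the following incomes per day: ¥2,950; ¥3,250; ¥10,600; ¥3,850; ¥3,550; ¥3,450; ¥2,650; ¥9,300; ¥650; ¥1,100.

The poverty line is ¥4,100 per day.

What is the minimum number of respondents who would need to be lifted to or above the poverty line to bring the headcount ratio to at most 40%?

8 of the 10 respondents are poor, so H = 8/10 = 0.800.
A headcount ratio of at most 40% allows at most ⌊0.40 × 10⌋ = 4 poor respondents.
So at least 8 − 4 = 4 must be lifted.

4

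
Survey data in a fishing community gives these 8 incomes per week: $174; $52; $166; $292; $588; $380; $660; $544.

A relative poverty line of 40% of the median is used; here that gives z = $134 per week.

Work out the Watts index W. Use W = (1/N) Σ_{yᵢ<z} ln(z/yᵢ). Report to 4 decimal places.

Below z: $52 (q = 1 of N = 8).
Log gaps: ln(134/52) = 0.9466.
W = 0.946596 / 8 = 0.1183.

0.1183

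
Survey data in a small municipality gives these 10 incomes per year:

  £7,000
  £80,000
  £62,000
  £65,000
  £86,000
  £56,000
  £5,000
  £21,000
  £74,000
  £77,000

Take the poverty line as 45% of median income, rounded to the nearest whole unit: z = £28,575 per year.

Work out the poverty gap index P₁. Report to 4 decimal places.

Incomes under z: £5,000, £7,000, £21,000 (q = 3 of N = 10).
Shortfall ratios: (28575−5000)/28575 = 0.8250; (28575−7000)/28575 = 0.7550; (28575−21000)/28575 = 0.2651.
Σ = 1.845144. Dividing by the full population N = 10 gives P₁ = 0.1845.

0.1845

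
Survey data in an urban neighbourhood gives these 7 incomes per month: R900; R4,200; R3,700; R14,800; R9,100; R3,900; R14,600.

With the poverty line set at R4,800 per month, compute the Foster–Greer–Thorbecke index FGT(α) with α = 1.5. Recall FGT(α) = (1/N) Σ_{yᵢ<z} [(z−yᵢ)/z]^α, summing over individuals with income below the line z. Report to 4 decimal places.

Incomes under z: R900, R3,700, R3,900, R4,200 (q = 4 of N = 7).
Relative gaps: (4800−900)/4800 = 0.8125; (4800−3700)/4800 = 0.2292; (4800−3900)/4800 = 0.1875; (4800−4200)/4800 = 0.1250.
Raised to α = 1.5: 0.73238; 0.10971; 0.08119; 0.04419.
Sum = 0.967467; FGT(1.5) = 0.967467 / 7 = 0.1382.

0.1382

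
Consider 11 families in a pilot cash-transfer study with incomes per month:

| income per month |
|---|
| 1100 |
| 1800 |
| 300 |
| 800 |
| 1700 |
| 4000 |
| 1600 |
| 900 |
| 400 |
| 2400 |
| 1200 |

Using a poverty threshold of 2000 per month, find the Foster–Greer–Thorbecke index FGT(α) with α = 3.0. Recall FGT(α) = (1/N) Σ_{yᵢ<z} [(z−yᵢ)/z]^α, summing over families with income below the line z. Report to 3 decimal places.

Below z: 300, 400, 800, 900, 1100, 1200, 1600, 1700, 1800 (q = 9 of N = 11).
Gap ratios (z−y)/z: (2000−300)/2000 = 0.8500; (2000−400)/2000 = 0.8000; (2000−800)/2000 = 0.6000; (2000−900)/2000 = 0.5500; (2000−1100)/2000 = 0.4500; (2000−1200)/2000 = 0.4000; (2000−1600)/2000 = 0.2000; (2000−1700)/2000 = 0.1500; (2000−1800)/2000 = 0.1000.
Raised to α = 3.0: 0.61412; 0.51200; 0.21600; 0.16638; 0.09113; 0.06400; 0.00800; 0.00337; 0.00100.
Sum = 1.676000; FGT(3.0) = 1.676000 / 11 = 0.152.

0.152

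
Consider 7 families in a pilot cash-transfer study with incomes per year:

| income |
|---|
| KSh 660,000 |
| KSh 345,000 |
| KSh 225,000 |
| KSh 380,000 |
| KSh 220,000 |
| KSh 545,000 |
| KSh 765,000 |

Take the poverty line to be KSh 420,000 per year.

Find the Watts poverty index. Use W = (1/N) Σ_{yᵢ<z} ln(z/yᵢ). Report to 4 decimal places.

0.2239

Poor units: KSh 220,000, KSh 225,000, KSh 345,000, KSh 380,000 (q = 4 of N = 7).
Log shortfalls: ln(420000/220000) = 0.6466; ln(420000/225000) = 0.6242; ln(420000/345000) = 0.1967; ln(420000/380000) = 0.1001.
W = 1.567575 / 7 = 0.2239.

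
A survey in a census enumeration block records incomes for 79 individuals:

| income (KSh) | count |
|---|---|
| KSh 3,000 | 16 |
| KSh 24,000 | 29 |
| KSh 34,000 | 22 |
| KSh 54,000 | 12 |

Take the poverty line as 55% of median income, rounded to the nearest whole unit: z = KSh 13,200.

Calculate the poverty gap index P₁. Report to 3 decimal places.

Below the line: 16×KSh 3,000 (q = 16 of N = 79).
Shortfall ratios: (13200−3000)/13200 = 0.7727 (×16).
Σ = 12.363636. Dividing by the full population N = 79 gives P₁ = 0.157.

0.157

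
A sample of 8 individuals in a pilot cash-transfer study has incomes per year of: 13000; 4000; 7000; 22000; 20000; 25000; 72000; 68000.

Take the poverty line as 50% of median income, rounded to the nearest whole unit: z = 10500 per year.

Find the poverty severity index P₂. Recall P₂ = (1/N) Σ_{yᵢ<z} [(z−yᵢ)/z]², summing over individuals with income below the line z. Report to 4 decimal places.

0.0618

Poor units: 4000, 7000 (q = 2 of N = 8).
Gap ratios (z−y)/z: (10500−4000)/10500 = 0.6190; (10500−7000)/10500 = 0.3333.
Squared: 0.3832; 0.1111.
Sum = 0.494331; P₂ = 0.494331 / 8 = 0.0618.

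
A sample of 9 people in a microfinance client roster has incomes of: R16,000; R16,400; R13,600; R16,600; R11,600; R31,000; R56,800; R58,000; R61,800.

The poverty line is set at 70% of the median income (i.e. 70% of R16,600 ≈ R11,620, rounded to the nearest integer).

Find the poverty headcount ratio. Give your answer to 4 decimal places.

1 of the 9 people have income below R11,620.
H = 1/9 = 0.1111.

0.1111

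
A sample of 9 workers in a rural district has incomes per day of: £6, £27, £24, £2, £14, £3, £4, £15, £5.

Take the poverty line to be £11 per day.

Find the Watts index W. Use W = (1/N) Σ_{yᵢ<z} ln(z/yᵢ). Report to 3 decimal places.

Below the line: £2, £3, £4, £5, £6 (q = 5 of N = 9).
Log gaps: ln(11/2) = 1.7047; ln(11/3) = 1.2993; ln(11/4) = 1.0116; ln(11/5) = 0.7885; ln(11/6) = 0.6061.
W = 5.410225 / 9 = 0.601.

0.601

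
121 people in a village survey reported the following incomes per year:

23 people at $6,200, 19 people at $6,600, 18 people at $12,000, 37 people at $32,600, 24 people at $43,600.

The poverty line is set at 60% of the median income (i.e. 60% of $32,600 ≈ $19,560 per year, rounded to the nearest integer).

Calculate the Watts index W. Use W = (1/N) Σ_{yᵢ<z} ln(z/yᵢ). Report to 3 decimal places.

0.462

Incomes under z: 23×$6,200, 19×$6,600, 18×$12,000 (q = 60 of N = 121).
ln(z/y) terms: ln(19560/6200) = 1.1489 (×23); ln(19560/6600) = 1.0864 (×19); ln(19560/12000) = 0.4886 (×18).
W = 55.861923 / 121 = 0.462.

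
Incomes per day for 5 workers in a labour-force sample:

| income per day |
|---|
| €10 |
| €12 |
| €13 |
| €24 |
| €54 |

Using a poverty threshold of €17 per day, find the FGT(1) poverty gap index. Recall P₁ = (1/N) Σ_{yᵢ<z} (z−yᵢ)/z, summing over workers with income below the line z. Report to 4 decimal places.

Below the line: €10, €12, €13 (q = 3 of N = 5).
Relative gaps: (17−10)/17 = 0.4118; (17−12)/17 = 0.2941; (17−13)/17 = 0.2353.
Sum of shortfalls = 0.941176; P₁ averages over all N: 0.941176 / 5 = 0.1882.

0.1882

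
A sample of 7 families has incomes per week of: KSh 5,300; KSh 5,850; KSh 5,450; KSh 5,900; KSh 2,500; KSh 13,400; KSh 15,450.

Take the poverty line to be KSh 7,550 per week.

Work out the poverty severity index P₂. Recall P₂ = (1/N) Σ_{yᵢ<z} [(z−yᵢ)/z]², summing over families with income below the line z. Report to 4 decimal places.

0.1017

Poor units: KSh 2,500, KSh 5,300, KSh 5,450, KSh 5,850, KSh 5,900 (q = 5 of N = 7).
Gap ratios (z−y)/z: (7550−2500)/7550 = 0.6689; (7550−5300)/7550 = 0.2980; (7550−5450)/7550 = 0.2781; (7550−5850)/7550 = 0.2252; (7550−5900)/7550 = 0.2185.
Squared: 0.4474; 0.0888; 0.0774; 0.0507; 0.0478.
Sum = 0.712030; P₂ = 0.712030 / 7 = 0.1017.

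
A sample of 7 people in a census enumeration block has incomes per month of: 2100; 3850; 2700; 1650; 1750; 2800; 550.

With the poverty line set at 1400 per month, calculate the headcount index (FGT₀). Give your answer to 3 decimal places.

1 of the 7 people have income below 1400.
H = 1/7 = 0.143.

0.143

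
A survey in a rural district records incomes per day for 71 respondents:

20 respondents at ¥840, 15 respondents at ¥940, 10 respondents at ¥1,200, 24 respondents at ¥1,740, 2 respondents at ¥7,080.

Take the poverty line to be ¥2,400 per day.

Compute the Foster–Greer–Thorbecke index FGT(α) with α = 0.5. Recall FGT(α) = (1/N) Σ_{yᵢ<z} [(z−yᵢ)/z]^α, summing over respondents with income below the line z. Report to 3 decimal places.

Below z: 20×¥840, 15×¥940, 10×¥1,200, 24×¥1,740 (q = 69 of N = 71).
Relative gaps: (2400−840)/2400 = 0.6500 (×20); (2400−940)/2400 = 0.6083 (×15); (2400−1200)/2400 = 0.5000 (×10); (2400−1740)/2400 = 0.2750 (×24).
Raised to α = 0.5: 0.80623 (×20); 0.77996 (×15); 0.70711 (×10); 0.52440 (×24).
Sum = 47.480648; FGT(0.5) = 47.480648 / 71 = 0.669.

0.669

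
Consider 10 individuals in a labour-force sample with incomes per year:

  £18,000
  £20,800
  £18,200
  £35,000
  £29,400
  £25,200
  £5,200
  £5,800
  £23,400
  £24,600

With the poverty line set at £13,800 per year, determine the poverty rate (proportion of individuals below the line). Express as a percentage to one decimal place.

2 of the 10 individuals have income below £13,800.
H = 2/10 = 20.0%.

20.0%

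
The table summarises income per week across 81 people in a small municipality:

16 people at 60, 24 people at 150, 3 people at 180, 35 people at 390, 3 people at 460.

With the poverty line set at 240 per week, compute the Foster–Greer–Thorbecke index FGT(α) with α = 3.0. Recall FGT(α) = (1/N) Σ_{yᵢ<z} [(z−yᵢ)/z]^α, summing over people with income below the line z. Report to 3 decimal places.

Below the line: 16×60, 24×150, 3×180 (q = 43 of N = 81).
Normalized shortfalls: (240−60)/240 = 0.7500 (×16); (240−150)/240 = 0.3750 (×24); (240−180)/240 = 0.2500 (×3).
Raised to α = 3.0: 0.42188 (×16); 0.05273 (×24); 0.01562 (×3).
Sum = 8.062500; FGT(3.0) = 8.062500 / 81 = 0.100.

0.100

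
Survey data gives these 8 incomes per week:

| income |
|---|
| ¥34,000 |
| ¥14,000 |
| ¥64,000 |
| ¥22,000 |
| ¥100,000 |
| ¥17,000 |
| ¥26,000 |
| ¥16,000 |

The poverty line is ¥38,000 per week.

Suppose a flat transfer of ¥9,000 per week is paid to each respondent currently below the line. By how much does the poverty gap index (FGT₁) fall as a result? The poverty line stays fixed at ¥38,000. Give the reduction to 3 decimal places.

Before: below the line — ¥14,000, ¥16,000, ¥17,000, ¥22,000, ¥26,000, ¥34,000; poverty gap index (FGT₁) = 0.32566.
After the ¥9,000 transfer: below the line — ¥23,000, ¥25,000, ¥26,000, ¥31,000, ¥35,000; poverty gap index (FGT₁) = 0.16447.
Reduction = 0.32566 − 0.16447 = 0.161.

0.161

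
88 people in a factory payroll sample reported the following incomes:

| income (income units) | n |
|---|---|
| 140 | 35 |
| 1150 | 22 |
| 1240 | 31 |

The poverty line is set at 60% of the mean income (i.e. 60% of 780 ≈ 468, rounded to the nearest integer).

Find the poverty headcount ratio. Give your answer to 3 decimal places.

0.398

35 of the 88 people have income below 468.
H = 35/88 = 0.398.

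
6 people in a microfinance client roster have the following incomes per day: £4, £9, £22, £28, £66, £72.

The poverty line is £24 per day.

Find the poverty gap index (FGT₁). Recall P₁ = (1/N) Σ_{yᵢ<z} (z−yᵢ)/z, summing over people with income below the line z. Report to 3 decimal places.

Incomes under z: £4, £9, £22 (q = 3 of N = 6).
Normalized shortfalls: (24−4)/24 = 0.8333; (24−9)/24 = 0.6250; (24−22)/24 = 0.0833.
Σ = 1.541667. Dividing by the full population N = 6 gives P₁ = 0.257.

0.257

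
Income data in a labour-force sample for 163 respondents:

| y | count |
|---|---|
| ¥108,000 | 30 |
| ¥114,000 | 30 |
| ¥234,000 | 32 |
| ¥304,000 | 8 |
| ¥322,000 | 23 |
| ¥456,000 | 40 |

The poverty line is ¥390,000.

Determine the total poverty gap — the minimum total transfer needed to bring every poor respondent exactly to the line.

¥23,984,000

Below z: 30×¥108,000, 30×¥114,000, 32×¥234,000, 8×¥304,000, 23×¥322,000 (q = 123 of N = 163).
Individual gaps: 30×(390000−108000) = 8460000; 30×(390000−114000) = 8280000; 32×(390000−234000) = 4992000; 8×(390000−304000) = 688000; 23×(390000−322000) = 1564000.
Aggregate gap = ¥23,984,000.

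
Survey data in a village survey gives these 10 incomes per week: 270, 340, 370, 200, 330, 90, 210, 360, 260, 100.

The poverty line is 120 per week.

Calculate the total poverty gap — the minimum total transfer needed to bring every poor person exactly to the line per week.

50

Below z: 90, 100 (q = 2 of N = 10).
Individual gaps: 120−90 = 30; 120−100 = 20.
Aggregate gap = 50.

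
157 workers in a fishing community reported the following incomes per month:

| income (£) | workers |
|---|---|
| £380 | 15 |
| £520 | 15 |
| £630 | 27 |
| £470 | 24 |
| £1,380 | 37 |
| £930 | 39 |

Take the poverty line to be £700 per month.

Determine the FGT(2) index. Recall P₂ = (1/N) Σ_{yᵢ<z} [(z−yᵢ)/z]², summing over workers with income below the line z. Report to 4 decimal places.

0.0445

Below z: 15×£380, 24×£470, 15×£520, 27×£630 (q = 81 of N = 157).
Normalized shortfalls: (700−380)/700 = 0.4571 (×15); (700−470)/700 = 0.3286 (×24); (700−520)/700 = 0.2571 (×15); (700−630)/700 = 0.1000 (×27).
Squared: 0.2090 (×15); 0.1080 (×24); 0.0661 (×15); 0.0100 (×27).
Sum = 6.987551; P₂ = 6.987551 / 157 = 0.0445.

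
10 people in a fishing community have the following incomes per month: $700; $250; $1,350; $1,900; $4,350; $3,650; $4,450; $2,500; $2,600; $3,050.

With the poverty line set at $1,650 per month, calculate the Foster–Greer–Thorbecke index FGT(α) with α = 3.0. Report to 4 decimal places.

Incomes under z: $250, $700, $1,350 (q = 3 of N = 10).
Shortfall ratios: (1650−250)/1650 = 0.8485; (1650−700)/1650 = 0.5758; (1650−1350)/1650 = 0.1818.
Raised to α = 3.0: 0.61085; 0.19086; 0.00601.
Sum = 0.807719; FGT(3.0) = 0.807719 / 10 = 0.0808.

0.0808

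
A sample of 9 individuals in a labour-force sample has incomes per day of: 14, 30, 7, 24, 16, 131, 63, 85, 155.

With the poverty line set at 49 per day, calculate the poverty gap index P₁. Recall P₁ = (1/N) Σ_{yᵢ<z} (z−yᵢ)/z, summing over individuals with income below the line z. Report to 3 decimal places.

Below z: 7, 14, 16, 24, 30 (q = 5 of N = 9).
Relative gaps: (49−7)/49 = 0.8571; (49−14)/49 = 0.7143; (49−16)/49 = 0.6735; (49−24)/49 = 0.5102; (49−30)/49 = 0.3878.
Sum of shortfalls = 3.142857; P₁ averages over all N: 3.142857 / 9 = 0.349.

0.349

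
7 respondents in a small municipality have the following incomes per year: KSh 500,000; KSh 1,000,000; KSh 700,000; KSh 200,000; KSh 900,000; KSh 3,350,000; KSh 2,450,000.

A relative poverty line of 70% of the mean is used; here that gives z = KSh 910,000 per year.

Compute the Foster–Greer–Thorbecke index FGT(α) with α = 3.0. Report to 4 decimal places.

0.0827

Below z: KSh 200,000, KSh 500,000, KSh 700,000, KSh 900,000 (q = 4 of N = 7).
Relative gaps: (910000−200000)/910000 = 0.7802; (910000−500000)/910000 = 0.4505; (910000−700000)/910000 = 0.2308; (910000−900000)/910000 = 0.0110.
Raised to α = 3.0: 0.47495; 0.09146; 0.01229; 0.00000.
Sum = 0.578703; FGT(3.0) = 0.578703 / 7 = 0.0827.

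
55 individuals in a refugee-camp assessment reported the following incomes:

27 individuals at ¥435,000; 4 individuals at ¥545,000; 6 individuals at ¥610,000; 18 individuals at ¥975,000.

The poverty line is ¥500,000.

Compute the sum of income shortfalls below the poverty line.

¥1,755,000

Poor units: 27×¥435,000 (q = 27 of N = 55).
Individual gaps: 27×(500000−435000) = 1755000.
Aggregate gap = ¥1,755,000.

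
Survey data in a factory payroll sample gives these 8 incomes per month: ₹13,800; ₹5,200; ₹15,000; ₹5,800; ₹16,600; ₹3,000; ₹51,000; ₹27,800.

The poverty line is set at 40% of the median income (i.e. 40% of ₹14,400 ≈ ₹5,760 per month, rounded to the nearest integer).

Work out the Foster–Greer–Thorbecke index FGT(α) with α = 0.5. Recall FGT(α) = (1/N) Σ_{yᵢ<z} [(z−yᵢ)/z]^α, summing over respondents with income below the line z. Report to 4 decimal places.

Below the line: ₹3,000, ₹5,200 (q = 2 of N = 8).
Relative gaps: (5760−3000)/5760 = 0.4792; (5760−5200)/5760 = 0.0972.
Raised to α = 0.5: 0.69222; 0.31180.
Sum = 1.004023; FGT(0.5) = 1.004023 / 8 = 0.1255.

0.1255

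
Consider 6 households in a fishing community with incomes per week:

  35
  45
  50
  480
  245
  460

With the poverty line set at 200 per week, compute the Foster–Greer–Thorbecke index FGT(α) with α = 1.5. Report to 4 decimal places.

0.3469

Below z: 35, 45, 50 (q = 3 of N = 6).
Shortfall ratios: (200−35)/200 = 0.8250; (200−45)/200 = 0.7750; (200−50)/200 = 0.7500.
Raised to α = 1.5: 0.74934; 0.68226; 0.64952.
Sum = 2.081127; FGT(1.5) = 2.081127 / 6 = 0.3469.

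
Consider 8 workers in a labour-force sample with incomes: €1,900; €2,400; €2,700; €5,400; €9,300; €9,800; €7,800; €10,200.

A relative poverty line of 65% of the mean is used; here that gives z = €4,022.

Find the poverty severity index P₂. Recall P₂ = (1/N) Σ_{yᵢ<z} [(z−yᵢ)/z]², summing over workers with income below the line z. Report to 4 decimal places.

Incomes under z: €1,900, €2,400, €2,700 (q = 3 of N = 8).
Gap ratios (z−y)/z: (4022−1900)/4022 = 0.5276; (4022−2400)/4022 = 0.4033; (4022−2700)/4022 = 0.3287.
Squared: 0.2784; 0.1626; 0.1080.
Sum = 0.549035; P₂ = 0.549035 / 8 = 0.0686.

0.0686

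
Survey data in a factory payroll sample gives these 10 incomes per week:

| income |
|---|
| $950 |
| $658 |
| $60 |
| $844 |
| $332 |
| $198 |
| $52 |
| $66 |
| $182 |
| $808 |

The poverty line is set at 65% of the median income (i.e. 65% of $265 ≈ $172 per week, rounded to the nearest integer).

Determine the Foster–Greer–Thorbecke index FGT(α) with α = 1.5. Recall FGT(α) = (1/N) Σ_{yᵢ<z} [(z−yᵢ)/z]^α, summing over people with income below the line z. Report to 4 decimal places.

0.1592

Incomes under z: $52, $60, $66 (q = 3 of N = 10).
Gap ratios (z−y)/z: (172−52)/172 = 0.6977; (172−60)/172 = 0.6512; (172−66)/172 = 0.6163.
Raised to α = 1.5: 0.58275; 0.52545; 0.48380.
Sum = 1.592000; FGT(1.5) = 1.592000 / 10 = 0.1592.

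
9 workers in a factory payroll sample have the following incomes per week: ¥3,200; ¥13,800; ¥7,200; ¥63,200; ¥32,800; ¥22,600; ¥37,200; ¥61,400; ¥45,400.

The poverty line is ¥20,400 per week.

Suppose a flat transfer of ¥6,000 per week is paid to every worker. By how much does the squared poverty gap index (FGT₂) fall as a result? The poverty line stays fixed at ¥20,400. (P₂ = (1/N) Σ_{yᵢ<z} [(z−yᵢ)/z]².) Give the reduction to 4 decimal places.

0.0897

Before: below the line — ¥3,200, ¥7,200, ¥13,800; squared poverty gap index (FGT₂) = 0.137137.
After the ¥6,000 transfer: below the line — ¥9,200, ¥13,200, ¥19,800; squared poverty gap index (FGT₂) = 0.047428.
Reduction = 0.137137 − 0.047428 = 0.0897.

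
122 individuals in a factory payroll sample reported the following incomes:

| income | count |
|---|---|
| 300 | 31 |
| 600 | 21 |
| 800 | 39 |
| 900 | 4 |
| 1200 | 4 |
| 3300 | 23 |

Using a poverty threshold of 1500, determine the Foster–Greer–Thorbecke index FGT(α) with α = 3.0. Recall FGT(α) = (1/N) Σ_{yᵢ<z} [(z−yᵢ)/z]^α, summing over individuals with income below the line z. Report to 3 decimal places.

Below the line: 31×300, 21×600, 39×800, 4×900, 4×1200 (q = 99 of N = 122).
Normalized shortfalls: (1500−300)/1500 = 0.8000 (×31); (1500−600)/1500 = 0.6000 (×21); (1500−800)/1500 = 0.4667 (×39); (1500−900)/1500 = 0.4000 (×4); (1500−1200)/1500 = 0.2000 (×4).
Raised to α = 3.0: 0.51200 (×31); 0.21600 (×21); 0.10163 (×39); 0.06400 (×4); 0.00800 (×4).
Sum = 24.659556; FGT(3.0) = 24.659556 / 122 = 0.202.

0.202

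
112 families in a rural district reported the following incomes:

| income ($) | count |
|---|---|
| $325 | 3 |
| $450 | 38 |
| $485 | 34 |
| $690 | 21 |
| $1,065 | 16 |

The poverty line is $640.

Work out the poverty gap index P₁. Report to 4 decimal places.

0.1874

Below z: 3×$325, 38×$450, 34×$485 (q = 75 of N = 112).
Relative gaps: (640−325)/640 = 0.4922 (×3); (640−450)/640 = 0.2969 (×38); (640−485)/640 = 0.2422 (×34).
Σ = 20.992188. Dividing by the full population N = 112 gives P₁ = 0.1874.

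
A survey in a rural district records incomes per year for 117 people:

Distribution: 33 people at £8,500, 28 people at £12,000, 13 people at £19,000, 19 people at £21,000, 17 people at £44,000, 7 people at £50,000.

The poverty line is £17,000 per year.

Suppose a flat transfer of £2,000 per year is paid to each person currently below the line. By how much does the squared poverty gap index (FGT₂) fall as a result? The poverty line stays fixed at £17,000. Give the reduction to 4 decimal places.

0.0425

Before: below the line — 33×£8,500, 28×£12,000; squared poverty gap index (FGT₂) = 0.091215.
After the £2,000 transfer: below the line — 33×£10,500, 28×£14,000; squared poverty gap index (FGT₂) = 0.048687.
Reduction = 0.091215 − 0.048687 = 0.0425.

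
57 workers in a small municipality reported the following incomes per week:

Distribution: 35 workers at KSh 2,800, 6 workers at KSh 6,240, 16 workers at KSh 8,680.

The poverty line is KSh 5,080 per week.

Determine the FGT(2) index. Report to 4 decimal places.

Below the line: 35×KSh 2,800 (q = 35 of N = 57).
Gap ratios (z−y)/z: (5080−2800)/5080 = 0.4488 (×35).
Squared: 0.2014 (×35).
Sum = 7.050344; P₂ = 7.050344 / 57 = 0.1237.

0.1237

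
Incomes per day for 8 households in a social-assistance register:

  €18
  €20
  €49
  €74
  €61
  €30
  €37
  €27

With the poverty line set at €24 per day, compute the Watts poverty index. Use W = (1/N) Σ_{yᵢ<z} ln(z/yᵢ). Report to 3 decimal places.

Below the line: €18, €20 (q = 2 of N = 8).
Log gaps: ln(24/18) = 0.2877; ln(24/20) = 0.1823.
W = 0.470004 / 8 = 0.059.

0.059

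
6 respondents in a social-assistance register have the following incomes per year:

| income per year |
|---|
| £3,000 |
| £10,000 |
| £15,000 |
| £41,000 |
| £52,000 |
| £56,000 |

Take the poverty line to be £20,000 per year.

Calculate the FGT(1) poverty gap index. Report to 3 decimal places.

0.267

Below the line: £3,000, £10,000, £15,000 (q = 3 of N = 6).
Normalized shortfalls: (20000−3000)/20000 = 0.8500; (20000−10000)/20000 = 0.5000; (20000−15000)/20000 = 0.2500.
Sum of shortfalls = 1.600000; P₁ averages over all N: 1.600000 / 6 = 0.267.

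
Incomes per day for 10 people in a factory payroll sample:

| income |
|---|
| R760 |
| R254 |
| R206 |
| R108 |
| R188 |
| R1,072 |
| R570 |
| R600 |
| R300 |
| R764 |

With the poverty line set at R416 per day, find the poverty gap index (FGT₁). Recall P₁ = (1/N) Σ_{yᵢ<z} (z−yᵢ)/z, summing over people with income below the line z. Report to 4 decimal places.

Poor units: R108, R188, R206, R254, R300 (q = 5 of N = 10).
Shortfall ratios: (416−108)/416 = 0.7404; (416−188)/416 = 0.5481; (416−206)/416 = 0.5048; (416−254)/416 = 0.3894; (416−300)/416 = 0.2788.
Σ = 2.461538. Dividing by the full population N = 10 gives P₁ = 0.2462.

0.2462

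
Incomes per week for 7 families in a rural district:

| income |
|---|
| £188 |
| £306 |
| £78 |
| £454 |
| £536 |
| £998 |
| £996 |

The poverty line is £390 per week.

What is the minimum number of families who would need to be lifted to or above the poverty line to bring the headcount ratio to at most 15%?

3 of the 7 families are poor, so H = 3/7 = 0.429.
A headcount ratio of at most 15% allows at most ⌊0.15 × 7⌋ = 1 poor families.
So at least 3 − 1 = 2 must be lifted.

2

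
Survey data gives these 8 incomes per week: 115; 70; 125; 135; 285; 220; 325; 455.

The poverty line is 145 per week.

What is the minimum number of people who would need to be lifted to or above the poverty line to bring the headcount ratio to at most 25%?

4 of the 8 people are poor, so H = 4/8 = 0.500.
A headcount ratio of at most 25% allows at most ⌊0.25 × 8⌋ = 2 poor people.
So at least 4 − 2 = 2 must be lifted.

2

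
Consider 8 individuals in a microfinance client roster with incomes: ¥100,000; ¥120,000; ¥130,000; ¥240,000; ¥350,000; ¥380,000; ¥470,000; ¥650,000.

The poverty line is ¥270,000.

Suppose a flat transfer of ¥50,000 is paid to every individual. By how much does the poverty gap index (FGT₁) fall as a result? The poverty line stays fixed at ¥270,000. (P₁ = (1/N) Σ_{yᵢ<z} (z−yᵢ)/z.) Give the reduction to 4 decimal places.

Before: below the line — ¥100,000, ¥120,000, ¥130,000, ¥240,000; poverty gap index (FGT₁) = 0.226852.
After the ¥50,000 transfer: below the line — ¥150,000, ¥170,000, ¥180,000; poverty gap index (FGT₁) = 0.143519.
Reduction = 0.226852 − 0.143519 = 0.0833.

0.0833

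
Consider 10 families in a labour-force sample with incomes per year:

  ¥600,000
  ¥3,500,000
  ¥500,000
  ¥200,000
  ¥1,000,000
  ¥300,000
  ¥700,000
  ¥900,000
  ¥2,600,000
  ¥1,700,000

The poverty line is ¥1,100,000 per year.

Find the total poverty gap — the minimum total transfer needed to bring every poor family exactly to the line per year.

¥3,500,000

Poor units: ¥200,000, ¥300,000, ¥500,000, ¥600,000, ¥700,000, ¥900,000, ¥1,000,000 (q = 7 of N = 10).
Individual gaps: 1100000−200000 = 900000; 1100000−300000 = 800000; 1100000−500000 = 600000; 1100000−600000 = 500000; 1100000−700000 = 400000; 1100000−900000 = 200000; 1100000−1000000 = 100000.
Aggregate gap = ¥3,500,000.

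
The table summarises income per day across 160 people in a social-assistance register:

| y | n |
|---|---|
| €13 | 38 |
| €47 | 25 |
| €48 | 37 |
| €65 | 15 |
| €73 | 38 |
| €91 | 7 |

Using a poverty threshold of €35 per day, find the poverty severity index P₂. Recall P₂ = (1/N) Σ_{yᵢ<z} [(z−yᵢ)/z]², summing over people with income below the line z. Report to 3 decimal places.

0.094

Incomes under z: 38×€13 (q = 38 of N = 160).
Shortfall ratios: (35−13)/35 = 0.6286 (×38).
Squared: 0.3951 (×38).
Sum = 15.013878; P₂ = 15.013878 / 160 = 0.094.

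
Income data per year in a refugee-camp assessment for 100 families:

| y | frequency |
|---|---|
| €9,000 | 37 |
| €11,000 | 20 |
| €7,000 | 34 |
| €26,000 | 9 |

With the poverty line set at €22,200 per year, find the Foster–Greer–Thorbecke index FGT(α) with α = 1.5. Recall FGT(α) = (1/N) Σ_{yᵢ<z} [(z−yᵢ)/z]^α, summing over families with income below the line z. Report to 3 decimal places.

0.434

Incomes under z: 34×€7,000, 37×€9,000, 20×€11,000 (q = 91 of N = 100).
Relative gaps: (22200−7000)/22200 = 0.6847 (×34); (22200−9000)/22200 = 0.5946 (×37); (22200−11000)/22200 = 0.5045 (×20).
Raised to α = 1.5: 0.56655 (×34); 0.45849 (×37); 0.35834 (×20).
Sum = 43.393626; FGT(1.5) = 43.393626 / 100 = 0.434.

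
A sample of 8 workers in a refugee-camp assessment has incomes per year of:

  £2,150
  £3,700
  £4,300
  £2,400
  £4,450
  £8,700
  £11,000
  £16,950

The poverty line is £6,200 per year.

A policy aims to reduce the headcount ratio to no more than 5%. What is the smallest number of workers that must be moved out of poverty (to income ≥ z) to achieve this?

Currently q = 5 of N = 8 are below the line (H = 0.625).
A headcount ratio of at most 5% allows at most ⌊0.05 × 8⌋ = 0 poor workers.
So at least 5 − 0 = 5 must be lifted.

5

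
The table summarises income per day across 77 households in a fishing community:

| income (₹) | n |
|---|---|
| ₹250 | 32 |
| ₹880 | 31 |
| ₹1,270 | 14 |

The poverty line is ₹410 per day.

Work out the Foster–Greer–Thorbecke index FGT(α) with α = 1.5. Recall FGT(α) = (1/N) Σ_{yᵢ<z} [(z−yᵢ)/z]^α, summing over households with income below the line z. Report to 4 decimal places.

Incomes under z: 32×₹250 (q = 32 of N = 77).
Relative gaps: (410−250)/410 = 0.3902 (×32).
Raised to α = 1.5: 0.24378 (×32).
Sum = 7.801070; FGT(1.5) = 7.801070 / 77 = 0.1013.

0.1013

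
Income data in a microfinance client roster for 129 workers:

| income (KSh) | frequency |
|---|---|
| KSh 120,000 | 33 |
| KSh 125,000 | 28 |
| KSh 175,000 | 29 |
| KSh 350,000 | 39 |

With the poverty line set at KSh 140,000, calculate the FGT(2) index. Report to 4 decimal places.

0.0077

Below z: 33×KSh 120,000, 28×KSh 125,000 (q = 61 of N = 129).
Relative gaps: (140000−120000)/140000 = 0.1429 (×33); (140000−125000)/140000 = 0.1071 (×28).
Squared: 0.0204 (×33); 0.0115 (×28).
Sum = 0.994898; P₂ = 0.994898 / 129 = 0.0077.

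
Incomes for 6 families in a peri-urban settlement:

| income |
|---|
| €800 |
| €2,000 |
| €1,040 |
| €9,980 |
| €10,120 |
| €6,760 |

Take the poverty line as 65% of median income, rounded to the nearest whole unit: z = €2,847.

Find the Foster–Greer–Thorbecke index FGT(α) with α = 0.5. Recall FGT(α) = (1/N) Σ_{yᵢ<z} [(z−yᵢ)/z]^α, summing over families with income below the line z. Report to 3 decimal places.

Incomes under z: €800, €1,040, €2,000 (q = 3 of N = 6).
Relative gaps: (2847−800)/2847 = 0.7190; (2847−1040)/2847 = 0.6347; (2847−2000)/2847 = 0.2975.
Raised to α = 0.5: 0.84794; 0.79668; 0.54544.
Sum = 2.190064; FGT(0.5) = 2.190064 / 6 = 0.365.

0.365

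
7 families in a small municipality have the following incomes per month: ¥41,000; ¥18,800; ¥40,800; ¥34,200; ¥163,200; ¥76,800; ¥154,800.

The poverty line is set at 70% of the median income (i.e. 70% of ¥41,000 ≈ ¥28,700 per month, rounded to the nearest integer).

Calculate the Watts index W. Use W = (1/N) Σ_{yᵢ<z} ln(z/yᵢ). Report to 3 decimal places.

Below the line: ¥18,800 (q = 1 of N = 7).
Log shortfalls: ln(28700/18800) = 0.4230.
W = 0.423040 / 7 = 0.060.

0.060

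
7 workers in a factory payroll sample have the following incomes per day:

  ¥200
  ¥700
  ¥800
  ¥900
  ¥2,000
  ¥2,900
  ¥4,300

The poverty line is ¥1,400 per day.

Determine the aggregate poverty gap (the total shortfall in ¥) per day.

¥3,000

Below the line: ¥200, ¥700, ¥800, ¥900 (q = 4 of N = 7).
Individual gaps: 1400−200 = 1200; 1400−700 = 700; 1400−800 = 600; 1400−900 = 500.
Aggregate gap = ¥3,000.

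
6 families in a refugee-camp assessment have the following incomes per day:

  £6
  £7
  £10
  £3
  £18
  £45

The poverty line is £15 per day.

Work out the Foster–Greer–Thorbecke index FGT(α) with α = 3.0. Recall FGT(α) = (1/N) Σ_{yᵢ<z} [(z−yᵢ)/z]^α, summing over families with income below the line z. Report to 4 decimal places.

0.1528

Below z: £3, £6, £7, £10 (q = 4 of N = 6).
Gap ratios (z−y)/z: (15−3)/15 = 0.8000; (15−6)/15 = 0.6000; (15−7)/15 = 0.5333; (15−10)/15 = 0.3333.
Raised to α = 3.0: 0.51200; 0.21600; 0.15170; 0.03704.
Sum = 0.916741; FGT(3.0) = 0.916741 / 6 = 0.1528.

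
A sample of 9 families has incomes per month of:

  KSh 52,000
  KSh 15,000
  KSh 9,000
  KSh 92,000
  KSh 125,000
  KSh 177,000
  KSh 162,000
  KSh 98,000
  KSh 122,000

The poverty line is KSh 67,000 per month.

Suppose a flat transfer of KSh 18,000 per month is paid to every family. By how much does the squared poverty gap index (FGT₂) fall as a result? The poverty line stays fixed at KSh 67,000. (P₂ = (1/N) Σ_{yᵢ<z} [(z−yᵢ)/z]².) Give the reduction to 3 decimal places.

0.088

Before: below the line — KSh 9,000, KSh 15,000, KSh 52,000; squared poverty gap index (FGT₂) = 0.15576.
After the KSh 18,000 transfer: below the line — KSh 27,000, KSh 33,000; squared poverty gap index (FGT₂) = 0.06822.
Reduction = 0.15576 − 0.06822 = 0.088.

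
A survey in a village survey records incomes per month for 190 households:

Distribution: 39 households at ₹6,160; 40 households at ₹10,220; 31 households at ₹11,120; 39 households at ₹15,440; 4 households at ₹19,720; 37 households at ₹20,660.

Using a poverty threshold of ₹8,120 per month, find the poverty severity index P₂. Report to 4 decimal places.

0.0120

Incomes under z: 39×₹6,160 (q = 39 of N = 190).
Normalized shortfalls: (8120−6160)/8120 = 0.2414 (×39).
Squared: 0.0583 (×39).
Sum = 2.272295; P₂ = 2.272295 / 190 = 0.0120.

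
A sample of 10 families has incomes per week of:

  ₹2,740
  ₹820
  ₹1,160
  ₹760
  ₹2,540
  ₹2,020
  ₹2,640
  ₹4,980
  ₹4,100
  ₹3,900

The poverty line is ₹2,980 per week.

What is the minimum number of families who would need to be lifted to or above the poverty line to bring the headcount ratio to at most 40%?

3

7 of the 10 families are poor, so H = 7/10 = 0.700.
A headcount ratio of at most 40% allows at most ⌊0.40 × 10⌋ = 4 poor families.
So at least 7 − 4 = 3 must be lifted.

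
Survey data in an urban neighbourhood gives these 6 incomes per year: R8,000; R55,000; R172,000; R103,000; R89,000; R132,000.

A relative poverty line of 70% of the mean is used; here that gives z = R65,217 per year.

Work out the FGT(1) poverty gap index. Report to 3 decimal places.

Below z: R8,000, R55,000 (q = 2 of N = 6).
Gap ratios (z−y)/z: (65217−8000)/65217 = 0.8773; (65217−55000)/65217 = 0.1567.
Sum of shortfalls = 1.033994; P₁ averages over all N: 1.033994 / 6 = 0.172.

0.172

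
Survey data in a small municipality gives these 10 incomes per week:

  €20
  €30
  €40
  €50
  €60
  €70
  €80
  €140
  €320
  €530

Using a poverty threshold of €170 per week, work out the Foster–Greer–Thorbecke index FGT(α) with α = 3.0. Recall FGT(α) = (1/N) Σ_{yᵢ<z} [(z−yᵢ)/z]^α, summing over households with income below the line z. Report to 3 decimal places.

0.267

Below z: €20, €30, €40, €50, €60, €70, €80, €140 (q = 8 of N = 10).
Normalized shortfalls: (170−20)/170 = 0.8824; (170−30)/170 = 0.8235; (170−40)/170 = 0.7647; (170−50)/170 = 0.7059; (170−60)/170 = 0.6471; (170−70)/170 = 0.5882; (170−80)/170 = 0.5294; (170−140)/170 = 0.1765.
Raised to α = 3.0: 0.68695; 0.55852; 0.44718; 0.35172; 0.27091; 0.20354; 0.14838; 0.00550.
Sum = 2.672705; FGT(3.0) = 2.672705 / 10 = 0.267.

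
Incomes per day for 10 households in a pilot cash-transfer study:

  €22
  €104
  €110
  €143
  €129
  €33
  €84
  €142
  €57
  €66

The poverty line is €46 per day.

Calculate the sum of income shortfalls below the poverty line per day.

€37

Poor units: €22, €33 (q = 2 of N = 10).
Individual gaps: 46−22 = 24; 46−33 = 13.
Aggregate gap = €37.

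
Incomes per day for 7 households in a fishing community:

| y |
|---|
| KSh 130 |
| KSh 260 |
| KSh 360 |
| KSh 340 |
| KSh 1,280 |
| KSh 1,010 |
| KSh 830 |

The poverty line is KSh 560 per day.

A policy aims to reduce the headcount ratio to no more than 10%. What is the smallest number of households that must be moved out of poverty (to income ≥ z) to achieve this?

4 of the 7 households are poor, so H = 4/7 = 0.571.
A headcount ratio of at most 10% allows at most ⌊0.10 × 7⌋ = 0 poor households.
So at least 4 − 0 = 4 must be lifted.

4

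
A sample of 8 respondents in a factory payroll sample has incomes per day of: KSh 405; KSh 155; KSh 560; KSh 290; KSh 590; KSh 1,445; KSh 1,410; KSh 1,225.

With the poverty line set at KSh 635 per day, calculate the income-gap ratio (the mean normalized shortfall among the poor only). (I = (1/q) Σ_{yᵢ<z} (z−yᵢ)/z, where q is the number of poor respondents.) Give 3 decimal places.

Poor units: KSh 155, KSh 290, KSh 405, KSh 560, KSh 590 (q = 5 of N = 8).
Relative gaps: 0.7559, 0.5433, 0.3622, 0.1181, 0.0709; sum = 1.850394.
I averages over the q = 5 poor units only: 1.850394 / 5 = 0.370.

0.370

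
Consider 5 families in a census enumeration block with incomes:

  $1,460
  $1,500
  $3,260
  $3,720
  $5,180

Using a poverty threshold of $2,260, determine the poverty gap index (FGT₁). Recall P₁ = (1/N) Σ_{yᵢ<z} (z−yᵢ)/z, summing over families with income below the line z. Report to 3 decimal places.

Below the line: $1,460, $1,500 (q = 2 of N = 5).
Shortfall ratios: (2260−1460)/2260 = 0.3540; (2260−1500)/2260 = 0.3363.
Σ = 0.690265. Dividing by the full population N = 5 gives P₁ = 0.138.

0.138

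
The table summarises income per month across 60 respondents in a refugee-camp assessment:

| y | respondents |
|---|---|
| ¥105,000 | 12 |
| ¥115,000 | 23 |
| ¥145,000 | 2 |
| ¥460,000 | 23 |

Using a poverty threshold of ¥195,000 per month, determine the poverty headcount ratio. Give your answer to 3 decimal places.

0.617

37 of the 60 respondents have income below ¥195,000.
H = 37/60 = 0.617.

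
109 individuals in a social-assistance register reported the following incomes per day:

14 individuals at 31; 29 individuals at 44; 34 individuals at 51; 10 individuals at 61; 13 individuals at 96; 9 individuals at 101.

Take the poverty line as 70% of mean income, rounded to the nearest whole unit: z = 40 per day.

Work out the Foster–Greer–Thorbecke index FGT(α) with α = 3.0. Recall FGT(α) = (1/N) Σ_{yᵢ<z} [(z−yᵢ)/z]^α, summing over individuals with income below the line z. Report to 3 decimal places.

0.001

Below the line: 14×31 (q = 14 of N = 109).
Normalized shortfalls: (40−31)/40 = 0.2250 (×14).
Raised to α = 3.0: 0.01139 (×14).
Sum = 0.159469; FGT(3.0) = 0.159469 / 109 = 0.001.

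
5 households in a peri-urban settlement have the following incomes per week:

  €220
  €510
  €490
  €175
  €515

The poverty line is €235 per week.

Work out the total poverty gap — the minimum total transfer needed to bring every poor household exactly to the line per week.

Below the line: €175, €220 (q = 2 of N = 5).
Individual gaps: 235−175 = 60; 235−220 = 15.
Aggregate gap = €75.

€75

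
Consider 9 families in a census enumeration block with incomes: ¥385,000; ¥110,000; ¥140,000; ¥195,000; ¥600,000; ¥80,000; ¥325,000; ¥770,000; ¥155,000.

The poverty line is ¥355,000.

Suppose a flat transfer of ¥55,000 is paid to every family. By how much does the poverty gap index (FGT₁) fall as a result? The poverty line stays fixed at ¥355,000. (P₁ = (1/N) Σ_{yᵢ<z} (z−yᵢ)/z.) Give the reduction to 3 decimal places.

Before: below the line — ¥80,000, ¥110,000, ¥140,000, ¥155,000, ¥195,000, ¥325,000; poverty gap index (FGT₁) = 0.35211.
After the ¥55,000 transfer: below the line — ¥135,000, ¥165,000, ¥195,000, ¥210,000, ¥250,000; poverty gap index (FGT₁) = 0.25665.
Reduction = 0.35211 − 0.25665 = 0.095.

0.095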